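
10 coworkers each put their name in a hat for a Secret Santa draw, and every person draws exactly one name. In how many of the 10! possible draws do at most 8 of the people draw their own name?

# with exactly i fixed is C(10,i)·!(10-i); sum over i=0..8:
  i=0: C(10,0)·!10 = 1·1334961 = 1334961
  i=1: C(10,1)·!9 = 10·133496 = 1334960
  i=2: C(10,2)·!8 = 45·14833 = 667485
  i=3: C(10,3)·!7 = 120·1854 = 222480
  i=4: C(10,4)·!6 = 210·265 = 55650
  i=5: C(10,5)·!5 = 252·44 = 11088
  i=6: C(10,6)·!4 = 210·9 = 1890
  i=7: C(10,7)·!3 = 120·2 = 240
  i=8: C(10,8)·!2 = 45·1 = 45
Total = 3628799.

3628799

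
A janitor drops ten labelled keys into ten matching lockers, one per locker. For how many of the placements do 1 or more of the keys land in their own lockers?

2293839

Sum C(10,i)·!(10-i) for i = 1..10:
  i=1: C(10,1)·!9 = 10·133496 = 1334960
  i=2: C(10,2)·!8 = 45·14833 = 667485
  i=3: C(10,3)·!7 = 120·1854 = 222480
  i=4: C(10,4)·!6 = 210·265 = 55650
  i=5: C(10,5)·!5 = 252·44 = 11088
  i=6: C(10,6)·!4 = 210·9 = 1890
  i=7: C(10,7)·!3 = 120·2 = 240
  i=8: C(10,8)·!2 = 45·1 = 45
  i=9: C(10,9)·!1 = 10·0 = 0
  i=10: C(10,10)·!0 = 1·1 = 1
Total = 2293839.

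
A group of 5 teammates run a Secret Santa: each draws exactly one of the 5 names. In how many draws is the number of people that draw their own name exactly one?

Pick the single fixed position: C(5,1) = 5 ways.
The other 4 form a derangement: !4 = 9.
Total: 5 × 9 = 45.

45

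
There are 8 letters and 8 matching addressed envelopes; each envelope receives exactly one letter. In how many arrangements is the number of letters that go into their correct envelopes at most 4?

40179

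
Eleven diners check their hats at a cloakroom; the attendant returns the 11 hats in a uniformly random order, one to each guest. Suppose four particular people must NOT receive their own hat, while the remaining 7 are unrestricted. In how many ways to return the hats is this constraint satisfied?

27422640

Let A_j be the event that the j-th constrained one is fixed. By inclusion-exclusion over the 4 events:
Σ_{j=0}^{4} (-1)^j C(4,j)(11-j)!
= C(4,0)·11! - C(4,1)·10! + C(4,2)·9! - C(4,3)·8! + C(4,4)·7!
= 39916800 - 14515200 + 2177280 - 161280 + 5040
= 27422640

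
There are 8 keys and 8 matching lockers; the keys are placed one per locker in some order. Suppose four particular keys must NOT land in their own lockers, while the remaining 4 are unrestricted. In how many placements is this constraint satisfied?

24024

Inclusion-exclusion on the 4 forbidden self-matches:
Σ_{j=0}^{4} (-1)^j C(4,j)(8-j)!
= C(4,0)·8! - C(4,1)·7! + C(4,2)·6! - C(4,3)·5! + C(4,4)·4!
= 40320 - 20160 + 4320 - 480 + 24
= 24024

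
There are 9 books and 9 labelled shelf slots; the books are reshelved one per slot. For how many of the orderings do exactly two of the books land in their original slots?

Pick the 2 fixed positions: C(9,2) = 36 ways.
The remaining 7 must be deranged: !7 = 1854.
Total: 36 × 1854 = 66744.

66744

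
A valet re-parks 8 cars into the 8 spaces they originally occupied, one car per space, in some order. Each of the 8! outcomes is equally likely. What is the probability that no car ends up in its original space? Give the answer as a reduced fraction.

2119/5760

Favorable outcomes: !8 = 14833.
Total outcomes: 8! = 40320.
Probability = 14833/40320 = 2119/5760.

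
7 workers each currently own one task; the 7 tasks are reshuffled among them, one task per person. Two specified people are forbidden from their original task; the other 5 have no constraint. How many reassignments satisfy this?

3720

Inclusion-exclusion on the 2 forbidden self-matches:
Σ_{j=0}^{2} (-1)^j C(2,j)(7-j)!
= C(2,0)·7! - C(2,1)·6! + C(2,2)·5!
= 5040 - 1440 + 120
= 3720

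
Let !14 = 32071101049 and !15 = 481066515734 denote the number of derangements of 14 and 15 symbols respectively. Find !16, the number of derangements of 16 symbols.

7697064251745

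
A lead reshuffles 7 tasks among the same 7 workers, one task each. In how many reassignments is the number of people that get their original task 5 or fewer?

5039

Sum C(7,i)·!(7-i) for i = 0..5:
  i=0: C(7,0)·!7 = 1·1854 = 1854
  i=1: C(7,1)·!6 = 7·265 = 1855
  i=2: C(7,2)·!5 = 21·44 = 924
  i=3: C(7,3)·!4 = 35·9 = 315
  i=4: C(7,4)·!3 = 35·2 = 70
  i=5: C(7,5)·!2 = 21·1 = 21
Total = 5039.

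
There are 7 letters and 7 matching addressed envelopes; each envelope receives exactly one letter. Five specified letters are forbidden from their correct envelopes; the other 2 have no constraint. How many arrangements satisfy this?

Let A_j be the event that the j-th constrained one is fixed. By inclusion-exclusion over the 5 events:
Σ_{j=0}^{5} (-1)^j C(5,j)(7-j)!
= C(5,0)·7! - C(5,1)·6! + C(5,2)·5! - C(5,3)·4! + C(5,4)·3! - C(5,5)·2!
= 5040 - 3600 + 1200 - 240 + 30 - 2
= 2428

2428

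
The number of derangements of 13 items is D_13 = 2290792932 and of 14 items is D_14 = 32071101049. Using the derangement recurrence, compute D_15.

D_15 = (15-1)·(D_14 + D_13) = 14·(32071101049 + 2290792932) = 14·34361893981 = 481066515734.

481066515734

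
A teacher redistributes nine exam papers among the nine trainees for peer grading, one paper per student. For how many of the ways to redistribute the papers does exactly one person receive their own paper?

Pick the single fixed position: C(9,1) = 9 ways.
The other 8 form a derangement: !8 = 14833.
Total: 9 × 14833 = 133497.

133497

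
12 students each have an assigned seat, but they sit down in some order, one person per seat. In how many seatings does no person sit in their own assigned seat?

The subfactorial !12 = [12!/e] (nearest integer).
12! = 479001600, and 479001600/e ≈ 176214840.93, so !12 = 176214841.

176214841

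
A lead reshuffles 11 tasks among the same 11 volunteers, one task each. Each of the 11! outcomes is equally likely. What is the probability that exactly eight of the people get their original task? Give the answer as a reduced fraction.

Favorable outcomes: C(11,8)·!3 = 165·2 = 330.
Total outcomes: 11! = 39916800.
Probability = 330/39916800 = 1/120960.

1/120960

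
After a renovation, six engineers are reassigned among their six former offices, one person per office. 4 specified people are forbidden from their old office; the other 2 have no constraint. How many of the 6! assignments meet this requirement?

362

Inclusion-exclusion on the 4 forbidden self-matches:
Σ_{j=0}^{4} (-1)^j C(4,j)(6-j)!
= C(4,0)·6! - C(4,1)·5! + C(4,2)·4! - C(4,3)·3! + C(4,4)·2!
= 720 - 480 + 144 - 24 + 2
= 362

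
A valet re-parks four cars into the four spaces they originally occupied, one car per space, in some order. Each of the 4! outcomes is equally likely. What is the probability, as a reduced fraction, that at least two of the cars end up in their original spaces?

7/24

Favorable outcomes: Σ_{i≥2} C(4,i)·!(4-i) = 6·1 + 4·0 + 1·1 = 7.
Total outcomes: 4! = 24.
Probability = 7/24 = 7/24.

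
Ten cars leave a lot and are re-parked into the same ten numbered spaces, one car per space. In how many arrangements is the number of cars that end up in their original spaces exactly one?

1334960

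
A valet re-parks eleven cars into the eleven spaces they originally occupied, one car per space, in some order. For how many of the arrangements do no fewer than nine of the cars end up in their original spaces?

56

# with exactly i fixed is C(11,i)·!(11-i); sum over i=9..11:
  i=9: C(11,9)·!2 = 55·1 = 55
  i=10: C(11,10)·!1 = 11·0 = 0
  i=11: C(11,11)·!0 = 1·1 = 1
Total = 56.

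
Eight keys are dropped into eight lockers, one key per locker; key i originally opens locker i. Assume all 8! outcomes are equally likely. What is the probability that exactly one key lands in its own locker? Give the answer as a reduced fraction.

103/280

Favorable outcomes: C(8,1)·!7 = 8·1854 = 14832.
Total outcomes: 8! = 40320.
Probability = 14832/40320 = 103/280.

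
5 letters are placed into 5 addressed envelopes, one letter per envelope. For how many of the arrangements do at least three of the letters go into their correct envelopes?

Sum C(5,i)·!(5-i) for i = 3..5:
  i=3: C(5,3)·!2 = 10·1 = 10
  i=4: C(5,4)·!1 = 5·0 = 0
  i=5: C(5,5)·!0 = 1·1 = 1
Total = 11.

11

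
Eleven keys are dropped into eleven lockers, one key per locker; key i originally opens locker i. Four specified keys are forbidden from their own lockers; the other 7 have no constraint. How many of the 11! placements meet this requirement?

Let A_j be the event that the j-th constrained one is fixed. By inclusion-exclusion over the 4 events:
Σ_{j=0}^{4} (-1)^j C(4,j)(11-j)!
= C(4,0)·11! - C(4,1)·10! + C(4,2)·9! - C(4,3)·8! + C(4,4)·7!
= 39916800 - 14515200 + 2177280 - 161280 + 5040
= 27422640

27422640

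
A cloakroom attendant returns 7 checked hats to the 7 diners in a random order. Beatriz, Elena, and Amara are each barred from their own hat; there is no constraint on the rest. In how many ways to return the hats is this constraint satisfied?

Let A_j be the event that the j-th constrained one is fixed. By inclusion-exclusion over the 3 events:
Σ_{j=0}^{3} (-1)^j C(3,j)(7-j)!
= C(3,0)·7! - C(3,1)·6! + C(3,2)·5! - C(3,3)·4!
= 5040 - 2160 + 360 - 24
= 3216

3216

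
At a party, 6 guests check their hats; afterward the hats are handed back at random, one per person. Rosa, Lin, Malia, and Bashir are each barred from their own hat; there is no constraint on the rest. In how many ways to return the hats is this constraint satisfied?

362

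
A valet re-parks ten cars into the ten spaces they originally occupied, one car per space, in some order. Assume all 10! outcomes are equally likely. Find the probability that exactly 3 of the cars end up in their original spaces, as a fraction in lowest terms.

103/1680

Favorable outcomes: C(10,3)·!7 = 120·1854 = 222480.
Total outcomes: 10! = 3628800.
Probability = 222480/3628800 = 103/1680.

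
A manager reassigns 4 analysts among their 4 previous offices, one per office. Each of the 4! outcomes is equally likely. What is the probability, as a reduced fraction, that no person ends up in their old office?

3/8

Favorable outcomes: !4 = 9.
Total outcomes: 4! = 24.
Probability = 9/24 = 3/8.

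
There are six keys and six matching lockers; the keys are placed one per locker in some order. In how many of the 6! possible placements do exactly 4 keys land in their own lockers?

15

Choose which 4 of the 6 are fixed: C(6,4) = 15.
The other 2 form a derangement: !2 = 1.
Total: 15 × 1 = 15.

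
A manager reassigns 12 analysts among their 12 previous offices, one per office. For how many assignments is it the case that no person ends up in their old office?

!12 = 12! · Σ_{k=0}^{12} (-1)^k/k!
= 12! - 12!/1! + 12!/2! - 12!/3! + 12!/4! - 12!/5! + 12!/6! - 12!/7! + 12!/8! - 12!/9! + 12!/10! - 12!/11! + 12!/12!
= 479001600 - 479001600 + 239500800 - 79833600 + 19958400 - 3991680 + 665280 - 95040 + 11880 - 1320 + 132 - 12 + 1
= 176214841

176214841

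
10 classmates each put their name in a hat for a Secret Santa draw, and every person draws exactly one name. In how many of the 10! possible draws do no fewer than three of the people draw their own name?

291394

Sum C(10,i)·!(10-i) for i = 3..10:
  i=3: C(10,3)·!7 = 120·1854 = 222480
  i=4: C(10,4)·!6 = 210·265 = 55650
  i=5: C(10,5)·!5 = 252·44 = 11088
  i=6: C(10,6)·!4 = 210·9 = 1890
  i=7: C(10,7)·!3 = 120·2 = 240
  i=8: C(10,8)·!2 = 45·1 = 45
  i=9: C(10,9)·!1 = 10·0 = 0
  i=10: C(10,10)·!0 = 1·1 = 1
Total = 291394.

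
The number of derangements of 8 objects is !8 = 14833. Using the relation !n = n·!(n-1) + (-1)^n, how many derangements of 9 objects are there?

133496

!9 = 9·14833 - 1 = 133496.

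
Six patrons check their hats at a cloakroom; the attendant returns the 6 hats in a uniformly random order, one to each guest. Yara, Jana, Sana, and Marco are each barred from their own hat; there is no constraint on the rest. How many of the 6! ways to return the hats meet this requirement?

362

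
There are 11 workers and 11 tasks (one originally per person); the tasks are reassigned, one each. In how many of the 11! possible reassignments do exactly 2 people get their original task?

7342280

Choose which 2 of the 11 are fixed: C(11,2) = 55.
The remaining 9 must be deranged: !9 = 133496.
Total: 55 × 133496 = 7342280.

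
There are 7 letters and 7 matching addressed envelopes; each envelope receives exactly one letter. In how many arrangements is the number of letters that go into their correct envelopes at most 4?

5018

Sum C(7,i)·!(7-i) for i = 0..4:
  i=0: C(7,0)·!7 = 1·1854 = 1854
  i=1: C(7,1)·!6 = 7·265 = 1855
  i=2: C(7,2)·!5 = 21·44 = 924
  i=3: C(7,3)·!4 = 35·9 = 315
  i=4: C(7,4)·!3 = 35·2 = 70
Total = 5018.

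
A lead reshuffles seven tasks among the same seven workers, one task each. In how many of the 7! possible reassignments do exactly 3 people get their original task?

315

Choose which 3 of the 7 are fixed: C(7,3) = 35.
The other 4 form a derangement: !4 = 9.
Total: 35 × 9 = 315.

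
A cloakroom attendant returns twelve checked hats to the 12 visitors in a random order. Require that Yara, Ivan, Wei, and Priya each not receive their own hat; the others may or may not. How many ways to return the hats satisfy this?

339696000

Inclusion-exclusion on the 4 forbidden self-matches:
Σ_{j=0}^{4} (-1)^j C(4,j)(12-j)!
= C(4,0)·12! - C(4,1)·11! + C(4,2)·10! - C(4,3)·9! + C(4,4)·8!
= 479001600 - 159667200 + 21772800 - 1451520 + 40320
= 339696000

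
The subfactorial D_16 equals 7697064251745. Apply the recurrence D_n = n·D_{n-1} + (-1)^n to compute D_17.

130850092279664

D_17 = 17·7697064251745 - 1 = 130850092279664.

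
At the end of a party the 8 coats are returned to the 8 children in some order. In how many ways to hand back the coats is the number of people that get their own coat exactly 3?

2464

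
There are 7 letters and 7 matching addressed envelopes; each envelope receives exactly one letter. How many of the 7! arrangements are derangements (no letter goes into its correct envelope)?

1854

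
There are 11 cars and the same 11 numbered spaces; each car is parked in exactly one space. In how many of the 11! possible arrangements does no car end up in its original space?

Recurrence: !11 = 10·(!10 + !9).
!11 = 10·(1334961 + 133496) = 10·1468457 = 14684570

14684570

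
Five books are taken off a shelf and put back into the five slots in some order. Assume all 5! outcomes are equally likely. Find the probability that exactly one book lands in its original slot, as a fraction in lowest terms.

Favorable outcomes: C(5,1)·!4 = 5·9 = 45.
Total outcomes: 5! = 120.
Probability = 45/120 = 3/8.

3/8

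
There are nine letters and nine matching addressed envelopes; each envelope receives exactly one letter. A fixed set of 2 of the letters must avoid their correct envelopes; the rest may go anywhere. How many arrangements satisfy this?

Let A_j be the event that the j-th constrained one is fixed. By inclusion-exclusion over the 2 events:
Σ_{j=0}^{2} (-1)^j C(2,j)(9-j)!
= C(2,0)·9! - C(2,1)·8! + C(2,2)·7!
= 362880 - 80640 + 5040
= 287280

287280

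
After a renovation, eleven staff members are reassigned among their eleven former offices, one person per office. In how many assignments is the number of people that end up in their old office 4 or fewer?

# with exactly i fixed is C(11,i)·!(11-i); sum over i=0..4:
  i=0: C(11,0)·!11 = 1·14684570 = 14684570
  i=1: C(11,1)·!10 = 11·1334961 = 14684571
  i=2: C(11,2)·!9 = 55·133496 = 7342280
  i=3: C(11,3)·!8 = 165·14833 = 2447445
  i=4: C(11,4)·!7 = 330·1854 = 611820
Total = 39770686.

39770686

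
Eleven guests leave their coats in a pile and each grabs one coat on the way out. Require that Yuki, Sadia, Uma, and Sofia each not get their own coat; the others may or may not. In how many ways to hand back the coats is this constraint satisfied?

27422640

Inclusion-exclusion on the 4 forbidden self-matches:
Σ_{j=0}^{4} (-1)^j C(4,j)(11-j)!
= C(4,0)·11! - C(4,1)·10! + C(4,2)·9! - C(4,3)·8! + C(4,4)·7!
= 39916800 - 14515200 + 2177280 - 161280 + 5040
= 27422640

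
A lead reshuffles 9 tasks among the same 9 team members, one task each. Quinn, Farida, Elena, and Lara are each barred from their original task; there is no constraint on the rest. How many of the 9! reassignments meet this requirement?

229080

Let A_j be the event that the j-th constrained one is fixed. By inclusion-exclusion over the 4 events:
Σ_{j=0}^{4} (-1)^j C(4,j)(9-j)!
= C(4,0)·9! - C(4,1)·8! + C(4,2)·7! - C(4,3)·6! + C(4,4)·5!
= 362880 - 161280 + 30240 - 2880 + 120
= 229080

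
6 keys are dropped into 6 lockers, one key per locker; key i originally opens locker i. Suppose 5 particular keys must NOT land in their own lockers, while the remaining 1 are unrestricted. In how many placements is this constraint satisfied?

309

Inclusion-exclusion on the 5 forbidden self-matches:
Σ_{j=0}^{5} (-1)^j C(5,j)(6-j)!
= C(5,0)·6! - C(5,1)·5! + C(5,2)·4! - C(5,3)·3! + C(5,4)·2! - C(5,5)·1!
= 720 - 600 + 240 - 60 + 10 - 1
= 309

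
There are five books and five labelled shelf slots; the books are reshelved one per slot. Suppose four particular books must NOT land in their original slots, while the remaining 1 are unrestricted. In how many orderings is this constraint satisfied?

53

Inclusion-exclusion on the 4 forbidden self-matches:
Σ_{j=0}^{4} (-1)^j C(4,j)(5-j)!
= C(4,0)·5! - C(4,1)·4! + C(4,2)·3! - C(4,3)·2! + C(4,4)·1!
= 120 - 96 + 36 - 8 + 1
= 53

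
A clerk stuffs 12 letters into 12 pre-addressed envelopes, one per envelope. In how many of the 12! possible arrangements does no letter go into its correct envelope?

By inclusion-exclusion, !12 = Σ (-1)^k · 12!/k! for k=0..12
= 12! - 12!/1! + 12!/2! - 12!/3! + 12!/4! - 12!/5! + 12!/6! - 12!/7! + 12!/8! - 12!/9! + 12!/10! - 12!/11! + 12!/12!
= 479001600 - 479001600 + 239500800 - 79833600 + 19958400 - 3991680 + 665280 - 95040 + 11880 - 1320 + 132 - 12 + 1
= 176214841

176214841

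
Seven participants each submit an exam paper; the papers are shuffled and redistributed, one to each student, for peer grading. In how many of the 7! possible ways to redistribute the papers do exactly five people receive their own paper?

21

Choose which 5 of the 7 are fixed: C(7,5) = 21.
The other 2 form a derangement: !2 = 1.
Total: 21 × 1 = 21.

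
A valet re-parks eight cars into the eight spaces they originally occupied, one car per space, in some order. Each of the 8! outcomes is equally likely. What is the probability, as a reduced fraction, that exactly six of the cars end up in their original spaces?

1/1440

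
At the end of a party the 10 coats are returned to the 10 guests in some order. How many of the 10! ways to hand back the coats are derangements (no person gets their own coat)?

1334961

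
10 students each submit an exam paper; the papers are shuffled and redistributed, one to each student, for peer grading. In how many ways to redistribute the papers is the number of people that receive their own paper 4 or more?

68914

# with exactly i fixed is C(10,i)·!(10-i); sum over i=4..10:
  i=4: C(10,4)·!6 = 210·265 = 55650
  i=5: C(10,5)·!5 = 252·44 = 11088
  i=6: C(10,6)·!4 = 210·9 = 1890
  i=7: C(10,7)·!3 = 120·2 = 240
  i=8: C(10,8)·!2 = 45·1 = 45
  i=9: C(10,9)·!1 = 10·0 = 0
  i=10: C(10,10)·!0 = 1·1 = 1
Total = 68914.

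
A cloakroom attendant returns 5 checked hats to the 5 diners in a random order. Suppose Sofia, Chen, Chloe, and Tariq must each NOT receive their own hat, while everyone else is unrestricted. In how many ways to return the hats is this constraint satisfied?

Let A_j be the event that the j-th constrained one is fixed. By inclusion-exclusion over the 4 events:
Σ_{j=0}^{4} (-1)^j C(4,j)(5-j)!
= C(4,0)·5! - C(4,1)·4! + C(4,2)·3! - C(4,3)·2! + C(4,4)·1!
= 120 - 96 + 36 - 8 + 1
= 53

53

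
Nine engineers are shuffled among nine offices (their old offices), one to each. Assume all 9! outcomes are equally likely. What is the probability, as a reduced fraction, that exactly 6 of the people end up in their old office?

Favorable outcomes: C(9,6)·!3 = 84·2 = 168.
Total outcomes: 9! = 362880.
Probability = 168/362880 = 1/2160.

1/2160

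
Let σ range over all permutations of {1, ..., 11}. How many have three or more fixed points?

3205379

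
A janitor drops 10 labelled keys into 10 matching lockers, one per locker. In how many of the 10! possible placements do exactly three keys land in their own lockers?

222480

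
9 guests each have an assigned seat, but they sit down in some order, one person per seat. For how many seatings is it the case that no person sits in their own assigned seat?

!9 is the nearest integer to 9!/e.
9! = 362880, and 362880/e ≈ 133496.09, so !9 = 133496.

133496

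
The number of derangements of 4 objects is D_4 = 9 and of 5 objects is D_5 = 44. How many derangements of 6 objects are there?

D_6 = (6-1)·(D_5 + D_4) = 5·(44 + 9) = 5·53 = 265.

265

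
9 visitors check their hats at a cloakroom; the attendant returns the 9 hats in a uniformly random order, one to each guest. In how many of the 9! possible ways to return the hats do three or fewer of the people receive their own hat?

355997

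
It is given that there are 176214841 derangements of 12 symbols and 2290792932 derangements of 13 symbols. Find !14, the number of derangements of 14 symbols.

32071101049

!14 = (14-1)·(!13 + !12) = 13·(2290792932 + 176214841) = 13·2467007773 = 32071101049.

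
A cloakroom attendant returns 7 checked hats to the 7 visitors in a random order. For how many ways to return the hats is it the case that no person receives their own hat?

1854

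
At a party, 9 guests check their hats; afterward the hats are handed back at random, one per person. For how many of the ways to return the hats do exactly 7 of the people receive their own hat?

36

Choose which 7 of the 9 are fixed: C(9,7) = 36.
The remaining 2 must be deranged: !2 = 1.
Total: 36 × 1 = 36.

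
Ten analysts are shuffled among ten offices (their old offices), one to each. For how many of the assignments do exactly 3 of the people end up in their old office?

Choose which 3 of the 10 are fixed: C(10,3) = 120.
The other 7 form a derangement: !7 = 1854.
Total: 120 × 1854 = 222480.

222480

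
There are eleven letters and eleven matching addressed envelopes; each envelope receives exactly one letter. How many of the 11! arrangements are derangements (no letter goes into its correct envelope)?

The subfactorial !11 = [11!/e] (nearest integer).
11! = 39916800, and 39916800/e ≈ 14684570.08, so !11 = 14684570.

14684570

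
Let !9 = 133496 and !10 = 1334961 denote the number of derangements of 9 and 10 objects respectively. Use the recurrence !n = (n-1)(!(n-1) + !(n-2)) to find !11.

14684570

!11 = (11-1)·(!10 + !9) = 10·(1334961 + 133496) = 10·1468457 = 14684570.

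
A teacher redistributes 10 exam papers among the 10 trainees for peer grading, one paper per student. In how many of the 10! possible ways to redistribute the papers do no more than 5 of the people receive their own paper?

Sum C(10,i)·!(10-i) for i = 0..5:
  i=0: C(10,0)·!10 = 1·1334961 = 1334961
  i=1: C(10,1)·!9 = 10·133496 = 1334960
  i=2: C(10,2)·!8 = 45·14833 = 667485
  i=3: C(10,3)·!7 = 120·1854 = 222480
  i=4: C(10,4)·!6 = 210·265 = 55650
  i=5: C(10,5)·!5 = 252·44 = 11088
Total = 3626624.

3626624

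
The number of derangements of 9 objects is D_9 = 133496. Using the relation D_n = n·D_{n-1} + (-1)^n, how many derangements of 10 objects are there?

1334961

D_10 = 10·133496 + 1 = 1334961.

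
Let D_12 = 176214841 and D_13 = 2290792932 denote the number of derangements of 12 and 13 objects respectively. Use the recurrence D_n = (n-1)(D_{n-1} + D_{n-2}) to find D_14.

32071101049

D_14 = (14-1)·(D_13 + D_12) = 13·(2290792932 + 176214841) = 13·2467007773 = 32071101049.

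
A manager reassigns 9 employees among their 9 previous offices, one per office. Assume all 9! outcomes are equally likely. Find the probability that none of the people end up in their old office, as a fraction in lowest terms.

Favorable outcomes: !9 = 133496.
Total outcomes: 9! = 362880.
Probability = 133496/362880 = 16687/45360.

16687/45360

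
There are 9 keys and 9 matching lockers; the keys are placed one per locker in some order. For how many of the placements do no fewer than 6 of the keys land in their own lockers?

# with exactly i fixed is C(9,i)·!(9-i); sum over i=6..9:
  i=6: C(9,6)·!3 = 84·2 = 168
  i=7: C(9,7)·!2 = 36·1 = 36
  i=8: C(9,8)·!1 = 9·0 = 0
  i=9: C(9,9)·!0 = 1·1 = 1
Total = 205.

205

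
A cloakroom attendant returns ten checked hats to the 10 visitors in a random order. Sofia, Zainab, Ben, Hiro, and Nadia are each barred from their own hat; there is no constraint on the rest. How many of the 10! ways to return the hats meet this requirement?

2170680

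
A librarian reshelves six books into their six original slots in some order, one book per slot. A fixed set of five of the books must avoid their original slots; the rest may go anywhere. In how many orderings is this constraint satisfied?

309

Let A_j be the event that the j-th constrained one is fixed. By inclusion-exclusion over the 5 events:
Σ_{j=0}^{5} (-1)^j C(5,j)(6-j)!
= C(5,0)·6! - C(5,1)·5! + C(5,2)·4! - C(5,3)·3! + C(5,4)·2! - C(5,5)·1!
= 720 - 600 + 240 - 60 + 10 - 1
= 309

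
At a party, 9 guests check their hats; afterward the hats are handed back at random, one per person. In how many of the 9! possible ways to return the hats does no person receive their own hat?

133496

The subfactorial !9 = [9!/e] (nearest integer).
9! = 362880, and 362880/e ≈ 133496.09, so !9 = 133496.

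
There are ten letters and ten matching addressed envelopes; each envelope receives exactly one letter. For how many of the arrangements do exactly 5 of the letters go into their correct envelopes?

11088

Choose which 5 of the 10 are fixed: C(10,5) = 252.
The other 5 form a derangement: !5 = 44.
Total: 252 × 44 = 11088.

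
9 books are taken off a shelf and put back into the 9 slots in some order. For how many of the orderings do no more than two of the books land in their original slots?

# with exactly i fixed is C(9,i)·!(9-i); sum over i=0..2:
  i=0: C(9,0)·!9 = 1·133496 = 133496
  i=1: C(9,1)·!8 = 9·14833 = 133497
  i=2: C(9,2)·!7 = 36·1854 = 66744
Total = 333737.

333737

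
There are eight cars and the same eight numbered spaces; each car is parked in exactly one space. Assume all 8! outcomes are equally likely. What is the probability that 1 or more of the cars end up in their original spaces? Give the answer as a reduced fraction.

3641/5760

Favorable outcomes: Σ_{i≥1} C(8,i)·!(8-i) = 8·1854 + 28·265 + 56·44 + 70·9 + 56·2 + 28·1 + 8·0 + 1·1 = 25487.
Total outcomes: 8! = 40320.
Probability = 25487/40320 = 3641/5760.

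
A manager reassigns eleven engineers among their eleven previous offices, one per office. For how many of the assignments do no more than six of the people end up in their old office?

39913444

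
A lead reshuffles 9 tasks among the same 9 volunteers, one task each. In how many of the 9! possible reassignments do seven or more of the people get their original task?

# with exactly i fixed is C(9,i)·!(9-i); sum over i=7..9:
  i=7: C(9,7)·!2 = 36·1 = 36
  i=8: C(9,8)·!1 = 9·0 = 0
  i=9: C(9,9)·!0 = 1·1 = 1
Total = 37.

37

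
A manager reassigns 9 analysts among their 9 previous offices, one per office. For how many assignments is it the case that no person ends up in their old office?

133496

!9 is the nearest integer to 9!/e.
9! = 362880, and 362880/e ≈ 133496.09, so !9 = 133496.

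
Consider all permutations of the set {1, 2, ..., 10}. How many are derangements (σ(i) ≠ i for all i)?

1334961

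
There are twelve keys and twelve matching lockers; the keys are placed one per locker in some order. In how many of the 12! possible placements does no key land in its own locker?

The subfactorial !12 = [12!/e] (nearest integer).
12! = 479001600, and 479001600/e ≈ 176214840.93, so !12 = 176214841.

176214841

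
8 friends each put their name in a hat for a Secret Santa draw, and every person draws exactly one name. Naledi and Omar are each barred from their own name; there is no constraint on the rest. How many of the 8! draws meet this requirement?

30960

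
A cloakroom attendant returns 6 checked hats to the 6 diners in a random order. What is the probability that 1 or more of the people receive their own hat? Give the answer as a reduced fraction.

91/144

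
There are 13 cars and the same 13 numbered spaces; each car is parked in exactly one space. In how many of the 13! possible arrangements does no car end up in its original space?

!13 = 13! · Σ_{k=0}^{13} (-1)^k/k!
= 13! - 13!/1! + 13!/2! - 13!/3! + 13!/4! - 13!/5! + 13!/6! - 13!/7! + 13!/8! - 13!/9! + 13!/10! - 13!/11! + 13!/12! - 13!/13!
= 6227020800 - 6227020800 + 3113510400 - 1037836800 + 259459200 - 51891840 + 8648640 - 1235520 + 154440 - 17160 + 1716 - 156 + 13 - 1
= 2290792932

2290792932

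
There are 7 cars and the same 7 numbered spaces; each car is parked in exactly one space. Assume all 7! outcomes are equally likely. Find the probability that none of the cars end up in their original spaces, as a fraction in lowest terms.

103/280

Favorable outcomes: !7 = 1854.
Total outcomes: 7! = 5040.
Probability = 1854/5040 = 103/280.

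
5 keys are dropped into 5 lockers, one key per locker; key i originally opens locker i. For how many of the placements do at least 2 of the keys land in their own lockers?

31

Sum C(5,i)·!(5-i) for i = 2..5:
  i=2: C(5,2)·!3 = 10·2 = 20
  i=3: C(5,3)·!2 = 10·1 = 10
  i=4: C(5,4)·!1 = 5·0 = 0
  i=5: C(5,5)·!0 = 1·1 = 1
Total = 31.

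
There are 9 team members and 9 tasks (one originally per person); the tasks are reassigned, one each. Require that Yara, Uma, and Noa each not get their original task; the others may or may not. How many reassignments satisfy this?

Inclusion-exclusion on the 3 forbidden self-matches:
Σ_{j=0}^{3} (-1)^j C(3,j)(9-j)!
= C(3,0)·9! - C(3,1)·8! + C(3,2)·7! - C(3,3)·6!
= 362880 - 120960 + 15120 - 720
= 256320

256320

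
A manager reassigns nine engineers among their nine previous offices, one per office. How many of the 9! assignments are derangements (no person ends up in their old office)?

The number of derangements of 9 is !9 = Σ_{k=0}^{9} (-1)^k·9!/k!
= 9! - 9!/1! + 9!/2! - 9!/3! + 9!/4! - 9!/5! + 9!/6! - 9!/7! + 9!/8! - 9!/9!
= 362880 - 362880 + 181440 - 60480 + 15120 - 3024 + 504 - 72 + 9 - 1
= 133496

133496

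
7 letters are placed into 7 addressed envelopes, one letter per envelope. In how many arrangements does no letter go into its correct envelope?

1854

Recurrence: !7 = 7·!6 + (-1)^7.
!7 = 7·265 - 1 = 1854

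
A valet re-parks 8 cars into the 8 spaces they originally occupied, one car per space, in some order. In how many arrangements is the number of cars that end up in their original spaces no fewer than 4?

Sum C(8,i)·!(8-i) for i = 4..8:
  i=4: C(8,4)·!4 = 70·9 = 630
  i=5: C(8,5)·!3 = 56·2 = 112
  i=6: C(8,6)·!2 = 28·1 = 28
  i=7: C(8,7)·!1 = 8·0 = 0
  i=8: C(8,8)·!0 = 1·1 = 1
Total = 771.

771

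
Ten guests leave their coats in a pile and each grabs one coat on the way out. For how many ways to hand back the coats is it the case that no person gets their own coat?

1334961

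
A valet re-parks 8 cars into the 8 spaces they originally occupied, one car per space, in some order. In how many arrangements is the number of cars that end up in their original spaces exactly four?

630

Choose which 4 of the 8 are fixed: C(8,4) = 70.
The remaining 4 must be deranged: !4 = 9.
Total: 70 × 9 = 630.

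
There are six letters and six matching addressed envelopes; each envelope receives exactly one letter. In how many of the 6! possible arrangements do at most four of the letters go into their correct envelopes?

719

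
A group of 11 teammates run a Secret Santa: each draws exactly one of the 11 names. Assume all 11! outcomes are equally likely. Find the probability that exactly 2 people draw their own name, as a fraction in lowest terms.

16687/90720

Favorable outcomes: C(11,2)·!9 = 55·133496 = 7342280.
Total outcomes: 11! = 39916800.
Probability = 7342280/39916800 = 16687/90720.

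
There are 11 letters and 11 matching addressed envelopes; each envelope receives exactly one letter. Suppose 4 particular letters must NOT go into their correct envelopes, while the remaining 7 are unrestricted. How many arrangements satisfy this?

27422640

Let A_j be the event that the j-th constrained one is fixed. By inclusion-exclusion over the 4 events:
Σ_{j=0}^{4} (-1)^j C(4,j)(11-j)!
= C(4,0)·11! - C(4,1)·10! + C(4,2)·9! - C(4,3)·8! + C(4,4)·7!
= 39916800 - 14515200 + 2177280 - 161280 + 5040
= 27422640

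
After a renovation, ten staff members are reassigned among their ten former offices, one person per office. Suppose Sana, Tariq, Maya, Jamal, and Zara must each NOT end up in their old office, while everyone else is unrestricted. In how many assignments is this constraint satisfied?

Let A_j be the event that the j-th constrained one is fixed. By inclusion-exclusion over the 5 events:
Σ_{j=0}^{5} (-1)^j C(5,j)(10-j)!
= C(5,0)·10! - C(5,1)·9! + C(5,2)·8! - C(5,3)·7! + C(5,4)·6! - C(5,5)·5!
= 3628800 - 1814400 + 403200 - 50400 + 3600 - 120
= 2170680

2170680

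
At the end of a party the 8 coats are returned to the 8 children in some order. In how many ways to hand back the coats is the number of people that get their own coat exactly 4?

Pick the 4 fixed positions: C(8,4) = 70 ways.
The other 4 form a derangement: !4 = 9.
Total: 70 × 9 = 630.

630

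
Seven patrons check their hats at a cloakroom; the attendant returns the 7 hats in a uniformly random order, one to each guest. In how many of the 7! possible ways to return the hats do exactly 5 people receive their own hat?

21

Choose which 5 of the 7 are fixed: C(7,5) = 21.
The remaining 2 must be deranged: !2 = 1.
Total: 21 × 1 = 21.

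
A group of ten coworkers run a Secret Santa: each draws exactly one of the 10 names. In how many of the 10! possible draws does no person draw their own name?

The subfactorial !10 = [10!/e] (nearest integer).
10! = 3628800, and 3628800/e ≈ 1334960.92, so !10 = 1334961.

1334961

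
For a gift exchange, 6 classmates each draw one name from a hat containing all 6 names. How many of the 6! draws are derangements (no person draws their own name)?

265

Use !n = n·!(n-1) + (-1)^n.
!6 = 6·44 + 1 = 265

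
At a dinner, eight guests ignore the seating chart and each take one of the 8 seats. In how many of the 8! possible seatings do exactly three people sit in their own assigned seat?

2464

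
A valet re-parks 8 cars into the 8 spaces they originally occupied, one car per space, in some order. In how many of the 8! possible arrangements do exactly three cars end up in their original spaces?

2464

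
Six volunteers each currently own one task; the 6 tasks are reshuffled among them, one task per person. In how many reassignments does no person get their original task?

265

The number of derangements of 6 is !6 = Σ_{k=0}^{6} (-1)^k·6!/k!
= 6! - 6!/1! + 6!/2! - 6!/3! + 6!/4! - 6!/5! + 6!/6!
= 720 - 720 + 360 - 120 + 30 - 6 + 1
= 265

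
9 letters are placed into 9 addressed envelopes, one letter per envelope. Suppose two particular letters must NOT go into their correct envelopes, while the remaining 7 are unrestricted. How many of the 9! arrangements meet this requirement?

Let A_j be the event that the j-th constrained one is fixed. By inclusion-exclusion over the 2 events:
Σ_{j=0}^{2} (-1)^j C(2,j)(9-j)!
= C(2,0)·9! - C(2,1)·8! + C(2,2)·7!
= 362880 - 80640 + 5040
= 287280

287280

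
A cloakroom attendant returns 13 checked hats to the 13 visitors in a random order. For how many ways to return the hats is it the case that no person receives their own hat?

2290792932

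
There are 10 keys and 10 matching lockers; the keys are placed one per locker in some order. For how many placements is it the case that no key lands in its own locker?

1334961

Use !n = n·!(n-1) + (-1)^n.
!10 = 10·133496 + 1 = 1334961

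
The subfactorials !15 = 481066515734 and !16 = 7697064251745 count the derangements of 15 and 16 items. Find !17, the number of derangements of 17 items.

130850092279664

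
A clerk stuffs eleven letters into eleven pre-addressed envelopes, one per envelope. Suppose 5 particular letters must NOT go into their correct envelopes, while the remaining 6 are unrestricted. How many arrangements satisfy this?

25022880

Let A_j be the event that the j-th constrained one is fixed. By inclusion-exclusion over the 5 events:
Σ_{j=0}^{5} (-1)^j C(5,j)(11-j)!
= C(5,0)·11! - C(5,1)·10! + C(5,2)·9! - C(5,3)·8! + C(5,4)·7! - C(5,5)·6!
= 39916800 - 18144000 + 3628800 - 403200 + 25200 - 720
= 25022880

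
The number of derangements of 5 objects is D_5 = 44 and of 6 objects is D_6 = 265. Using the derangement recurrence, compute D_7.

1854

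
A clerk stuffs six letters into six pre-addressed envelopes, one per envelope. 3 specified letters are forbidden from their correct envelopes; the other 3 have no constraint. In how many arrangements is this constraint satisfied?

Let A_j be the event that the j-th constrained one is fixed. By inclusion-exclusion over the 3 events:
Σ_{j=0}^{3} (-1)^j C(3,j)(6-j)!
= C(3,0)·6! - C(3,1)·5! + C(3,2)·4! - C(3,3)·3!
= 720 - 360 + 72 - 6
= 426

426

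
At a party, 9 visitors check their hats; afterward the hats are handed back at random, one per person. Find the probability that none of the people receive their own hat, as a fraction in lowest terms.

16687/45360

Favorable outcomes: !9 = 133496.
Total outcomes: 9! = 362880.
Probability = 133496/362880 = 16687/45360.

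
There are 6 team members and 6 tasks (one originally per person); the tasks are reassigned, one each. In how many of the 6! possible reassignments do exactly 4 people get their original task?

15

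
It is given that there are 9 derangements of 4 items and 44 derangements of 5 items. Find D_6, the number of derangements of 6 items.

D_6 = (6-1)·(D_5 + D_4) = 5·(44 + 9) = 5·53 = 265.

265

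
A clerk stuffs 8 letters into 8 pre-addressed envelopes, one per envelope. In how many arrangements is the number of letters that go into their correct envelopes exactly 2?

7420

Pick the 2 fixed positions: C(8,2) = 28 ways.
The remaining 6 must be deranged: !6 = 265.
Total: 28 × 265 = 7420.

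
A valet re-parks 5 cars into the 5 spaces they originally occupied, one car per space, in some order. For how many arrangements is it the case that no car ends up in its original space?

By inclusion-exclusion, !5 = Σ (-1)^k · 5!/k! for k=0..5
= 5! - 5!/1! + 5!/2! - 5!/3! + 5!/4! - 5!/5!
= 120 - 120 + 60 - 20 + 5 - 1
= 44

44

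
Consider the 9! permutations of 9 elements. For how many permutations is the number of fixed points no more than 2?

# with exactly i fixed is C(9,i)·!(9-i); sum over i=0..2:
  i=0: C(9,0)·!9 = 1·133496 = 133496
  i=1: C(9,1)·!8 = 9·14833 = 133497
  i=2: C(9,2)·!7 = 36·1854 = 66744
Total = 333737.

333737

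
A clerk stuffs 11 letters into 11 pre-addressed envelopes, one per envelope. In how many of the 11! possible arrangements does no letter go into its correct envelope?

14684570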